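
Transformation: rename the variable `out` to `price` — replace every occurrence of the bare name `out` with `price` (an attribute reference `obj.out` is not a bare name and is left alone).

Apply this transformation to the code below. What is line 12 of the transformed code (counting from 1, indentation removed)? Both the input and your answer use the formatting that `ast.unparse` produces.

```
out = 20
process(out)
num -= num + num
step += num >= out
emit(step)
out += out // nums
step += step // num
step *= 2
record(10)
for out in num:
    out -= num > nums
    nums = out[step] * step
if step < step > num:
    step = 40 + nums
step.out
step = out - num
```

nums = price[step] * step

Transformed code:
price = 20
process(price)
num -= num + num
step += num >= price
emit(step)
price += price // nums
step += step // num
step *= 2
record(10)
for price in num:
    price -= num > nums
    nums = price[step] * step
if step < step > num:
    step = 40 + nums
step.out
step = price - num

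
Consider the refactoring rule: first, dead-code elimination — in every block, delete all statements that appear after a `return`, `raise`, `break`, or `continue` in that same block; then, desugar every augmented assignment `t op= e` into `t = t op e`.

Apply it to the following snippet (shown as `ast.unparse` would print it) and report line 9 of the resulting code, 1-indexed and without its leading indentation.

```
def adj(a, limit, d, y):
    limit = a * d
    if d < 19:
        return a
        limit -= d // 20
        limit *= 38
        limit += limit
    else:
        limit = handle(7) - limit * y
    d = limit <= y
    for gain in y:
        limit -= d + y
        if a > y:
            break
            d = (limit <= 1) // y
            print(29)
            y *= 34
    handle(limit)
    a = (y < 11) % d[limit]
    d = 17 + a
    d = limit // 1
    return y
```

limit = limit - (d + y)

Transformed code:
def adj(a, limit, d, y):
    limit = a * d
    if d < 19:
        return a
    else:
        limit = handle(7) - limit * y
    d = limit <= y
    for gain in y:
        limit = limit - (d + y)
        if a > y:
            break
    handle(limit)
    a = (y < 11) % d[limit]
    d = 17 + a
    d = limit // 1
    return y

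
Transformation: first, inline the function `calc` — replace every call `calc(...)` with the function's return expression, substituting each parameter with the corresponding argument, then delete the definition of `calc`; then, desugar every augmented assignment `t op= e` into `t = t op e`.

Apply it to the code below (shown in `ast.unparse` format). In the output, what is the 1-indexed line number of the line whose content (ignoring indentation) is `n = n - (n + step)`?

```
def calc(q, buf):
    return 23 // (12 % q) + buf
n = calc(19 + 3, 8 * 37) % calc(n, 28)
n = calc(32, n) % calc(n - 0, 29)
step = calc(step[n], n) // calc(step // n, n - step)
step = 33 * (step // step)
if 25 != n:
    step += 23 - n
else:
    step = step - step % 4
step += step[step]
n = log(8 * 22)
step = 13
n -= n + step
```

12

Transformed code:
n = (23 // (12 % (19 + 3)) + 8 * 37) % (23 // (12 % n) + 28)
n = (23 // (12 % 32) + n) % (23 // (12 % (n - 0)) + 29)
step = (23 // (12 % step[n]) + n) // (23 // (12 % (step // n)) + (n - step))
step = 33 * (step // step)
if 25 != n:
    step = step + (23 - n)
else:
    step = step - step % 4
step = step + step[step]
n = log(8 * 22)
step = 13
n = n - (n + step)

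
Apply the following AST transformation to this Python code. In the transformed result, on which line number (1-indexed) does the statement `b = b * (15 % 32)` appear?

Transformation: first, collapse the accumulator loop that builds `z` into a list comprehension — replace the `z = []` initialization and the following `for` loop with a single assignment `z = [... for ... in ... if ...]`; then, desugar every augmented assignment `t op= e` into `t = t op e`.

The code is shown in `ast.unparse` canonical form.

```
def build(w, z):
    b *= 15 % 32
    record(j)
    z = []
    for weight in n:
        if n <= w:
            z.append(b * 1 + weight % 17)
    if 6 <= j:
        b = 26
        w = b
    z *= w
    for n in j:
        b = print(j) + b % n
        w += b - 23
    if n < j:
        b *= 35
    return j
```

2

Transformed code:
def build(w, z):
    b = b * (15 % 32)
    record(j)
    z = [b * 1 + weight % 17 for weight in n if n <= w]
    if 6 <= j:
        b = 26
        w = b
    z = z * w
    for n in j:
        b = print(j) + b % n
        w = w + (b - 23)
    if n < j:
        b = b * 35
    return j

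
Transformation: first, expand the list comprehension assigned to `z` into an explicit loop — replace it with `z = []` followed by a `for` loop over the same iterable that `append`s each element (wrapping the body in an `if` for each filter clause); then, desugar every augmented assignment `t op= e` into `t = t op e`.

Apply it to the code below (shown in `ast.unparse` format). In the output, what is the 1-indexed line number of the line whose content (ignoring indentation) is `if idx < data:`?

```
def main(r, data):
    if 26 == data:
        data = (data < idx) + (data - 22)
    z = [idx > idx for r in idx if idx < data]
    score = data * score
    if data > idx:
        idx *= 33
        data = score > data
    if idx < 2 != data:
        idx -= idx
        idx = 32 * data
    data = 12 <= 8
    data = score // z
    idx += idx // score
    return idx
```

6

Transformed code:
def main(r, data):
    if 26 == data:
        data = (data < idx) + (data - 22)
    z = []
    for r in idx:
        if idx < data:
            z.append(idx > idx)
    score = data * score
    if data > idx:
        idx = idx * 33
        data = score > data
    if idx < 2 != data:
        idx = idx - idx
        idx = 32 * data
    data = 12 <= 8
    data = score // z
    idx = idx + idx // score
    return idx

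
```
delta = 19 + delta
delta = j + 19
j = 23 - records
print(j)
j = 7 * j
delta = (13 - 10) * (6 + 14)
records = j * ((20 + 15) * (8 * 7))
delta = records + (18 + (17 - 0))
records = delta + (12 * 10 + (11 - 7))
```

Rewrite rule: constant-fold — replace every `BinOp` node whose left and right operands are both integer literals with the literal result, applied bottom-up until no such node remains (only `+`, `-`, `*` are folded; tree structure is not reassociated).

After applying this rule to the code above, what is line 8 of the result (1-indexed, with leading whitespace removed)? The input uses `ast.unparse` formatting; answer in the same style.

Transformed code:
delta = 19 + delta
delta = j + 19
j = 23 - records
print(j)
j = 7 * j
delta = 60
records = j * 1960
delta = records + 35
records = delta + 124

delta = records + 35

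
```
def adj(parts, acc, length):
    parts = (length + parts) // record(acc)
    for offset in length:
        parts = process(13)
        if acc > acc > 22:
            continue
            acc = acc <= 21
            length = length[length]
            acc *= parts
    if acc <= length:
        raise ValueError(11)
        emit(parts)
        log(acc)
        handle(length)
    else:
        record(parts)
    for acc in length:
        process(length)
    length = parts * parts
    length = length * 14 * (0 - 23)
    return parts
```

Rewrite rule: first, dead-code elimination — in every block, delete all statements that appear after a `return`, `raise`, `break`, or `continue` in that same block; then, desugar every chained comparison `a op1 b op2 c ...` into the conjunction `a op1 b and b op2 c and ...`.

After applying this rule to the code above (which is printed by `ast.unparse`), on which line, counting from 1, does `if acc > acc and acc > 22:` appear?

Transformed code:
def adj(parts, acc, length):
    parts = (length + parts) // record(acc)
    for offset in length:
        parts = process(13)
        if acc > acc and acc > 22:
            continue
    if acc <= length:
        raise ValueError(11)
    else:
        record(parts)
    for acc in length:
        process(length)
    length = parts * parts
    length = length * 14 * (0 - 23)
    return parts

5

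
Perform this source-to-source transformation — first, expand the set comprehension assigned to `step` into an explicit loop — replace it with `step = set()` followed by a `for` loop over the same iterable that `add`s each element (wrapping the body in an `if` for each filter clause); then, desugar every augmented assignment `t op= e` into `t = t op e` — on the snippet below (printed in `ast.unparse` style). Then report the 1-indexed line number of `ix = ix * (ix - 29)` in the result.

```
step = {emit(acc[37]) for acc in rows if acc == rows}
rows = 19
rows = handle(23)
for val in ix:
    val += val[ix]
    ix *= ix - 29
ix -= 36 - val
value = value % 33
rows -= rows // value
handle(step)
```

Transformed code:
step = set()
for acc in rows:
    if acc == rows:
        step.add(emit(acc[37]))
rows = 19
rows = handle(23)
for val in ix:
    val = val + val[ix]
    ix = ix * (ix - 29)
ix = ix - (36 - val)
value = value % 33
rows = rows - rows // value
handle(step)

9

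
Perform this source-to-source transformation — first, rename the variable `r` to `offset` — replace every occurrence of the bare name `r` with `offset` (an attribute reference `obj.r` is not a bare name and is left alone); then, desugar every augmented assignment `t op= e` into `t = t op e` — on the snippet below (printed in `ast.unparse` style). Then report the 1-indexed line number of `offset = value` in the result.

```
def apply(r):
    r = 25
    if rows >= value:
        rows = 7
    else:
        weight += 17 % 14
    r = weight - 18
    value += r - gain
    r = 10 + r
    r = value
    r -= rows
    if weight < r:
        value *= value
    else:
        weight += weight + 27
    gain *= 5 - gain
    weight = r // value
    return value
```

Transformed code:
def apply(offset):
    offset = 25
    if rows >= value:
        rows = 7
    else:
        weight = weight + 17 % 14
    offset = weight - 18
    value = value + (offset - gain)
    offset = 10 + offset
    offset = value
    offset = offset - rows
    if weight < offset:
        value = value * value
    else:
        weight = weight + (weight + 27)
    gain = gain * (5 - gain)
    weight = offset // value
    return value

10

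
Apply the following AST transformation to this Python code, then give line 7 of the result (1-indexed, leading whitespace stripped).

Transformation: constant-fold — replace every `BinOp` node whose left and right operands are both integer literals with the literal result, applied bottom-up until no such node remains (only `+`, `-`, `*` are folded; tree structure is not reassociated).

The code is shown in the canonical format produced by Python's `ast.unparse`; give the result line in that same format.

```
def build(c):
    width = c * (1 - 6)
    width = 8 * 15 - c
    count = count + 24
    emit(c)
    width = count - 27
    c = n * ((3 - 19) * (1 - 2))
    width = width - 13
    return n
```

Transformed code:
def build(c):
    width = c * -5
    width = 120 - c
    count = count + 24
    emit(c)
    width = count - 27
    c = n * 16
    width = width - 13
    return n

c = n * 16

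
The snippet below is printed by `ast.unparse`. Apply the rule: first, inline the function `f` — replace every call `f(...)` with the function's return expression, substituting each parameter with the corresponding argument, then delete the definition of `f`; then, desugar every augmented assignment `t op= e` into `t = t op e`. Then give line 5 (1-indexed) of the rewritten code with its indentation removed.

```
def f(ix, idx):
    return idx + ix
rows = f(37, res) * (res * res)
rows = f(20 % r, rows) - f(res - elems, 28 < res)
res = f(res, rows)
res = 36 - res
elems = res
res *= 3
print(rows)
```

Transformed code:
rows = (res + 37) * (res * res)
rows = rows + 20 % r - ((28 < res) + (res - elems))
res = rows + res
res = 36 - res
elems = res
res = res * 3
print(rows)

elems = res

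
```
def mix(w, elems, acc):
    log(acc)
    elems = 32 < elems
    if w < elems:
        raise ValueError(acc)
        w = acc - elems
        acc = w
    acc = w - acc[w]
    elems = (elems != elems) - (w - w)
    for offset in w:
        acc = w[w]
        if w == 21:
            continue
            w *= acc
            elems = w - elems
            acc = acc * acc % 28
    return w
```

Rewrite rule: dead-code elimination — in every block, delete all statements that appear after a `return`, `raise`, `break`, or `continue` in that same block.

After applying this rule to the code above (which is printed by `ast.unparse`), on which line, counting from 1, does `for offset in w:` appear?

Transformed code:
def mix(w, elems, acc):
    log(acc)
    elems = 32 < elems
    if w < elems:
        raise ValueError(acc)
    acc = w - acc[w]
    elems = (elems != elems) - (w - w)
    for offset in w:
        acc = w[w]
        if w == 21:
            continue
    return w

8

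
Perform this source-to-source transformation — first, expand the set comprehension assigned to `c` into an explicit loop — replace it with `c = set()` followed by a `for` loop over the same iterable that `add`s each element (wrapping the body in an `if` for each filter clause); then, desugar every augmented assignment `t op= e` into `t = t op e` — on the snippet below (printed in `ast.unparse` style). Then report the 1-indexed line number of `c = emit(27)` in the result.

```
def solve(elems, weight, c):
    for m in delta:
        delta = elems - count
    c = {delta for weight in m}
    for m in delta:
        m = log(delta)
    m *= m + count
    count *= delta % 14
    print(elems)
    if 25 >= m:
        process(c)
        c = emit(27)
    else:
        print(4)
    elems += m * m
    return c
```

14

Transformed code:
def solve(elems, weight, c):
    for m in delta:
        delta = elems - count
    c = set()
    for weight in m:
        c.add(delta)
    for m in delta:
        m = log(delta)
    m = m * (m + count)
    count = count * (delta % 14)
    print(elems)
    if 25 >= m:
        process(c)
        c = emit(27)
    else:
        print(4)
    elems = elems + m * m
    return c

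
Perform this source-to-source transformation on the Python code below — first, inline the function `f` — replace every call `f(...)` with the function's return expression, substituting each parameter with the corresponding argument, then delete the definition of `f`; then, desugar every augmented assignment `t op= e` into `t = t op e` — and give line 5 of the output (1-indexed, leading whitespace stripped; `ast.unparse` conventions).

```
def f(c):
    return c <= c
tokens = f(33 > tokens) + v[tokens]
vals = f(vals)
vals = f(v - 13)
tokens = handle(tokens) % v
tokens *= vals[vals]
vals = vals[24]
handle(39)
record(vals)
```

tokens = tokens * vals[vals]

Transformed code:
tokens = ((33 > tokens) <= (33 > tokens)) + v[tokens]
vals = vals <= vals
vals = v - 13 <= v - 13
tokens = handle(tokens) % v
tokens = tokens * vals[vals]
vals = vals[24]
handle(39)
record(vals)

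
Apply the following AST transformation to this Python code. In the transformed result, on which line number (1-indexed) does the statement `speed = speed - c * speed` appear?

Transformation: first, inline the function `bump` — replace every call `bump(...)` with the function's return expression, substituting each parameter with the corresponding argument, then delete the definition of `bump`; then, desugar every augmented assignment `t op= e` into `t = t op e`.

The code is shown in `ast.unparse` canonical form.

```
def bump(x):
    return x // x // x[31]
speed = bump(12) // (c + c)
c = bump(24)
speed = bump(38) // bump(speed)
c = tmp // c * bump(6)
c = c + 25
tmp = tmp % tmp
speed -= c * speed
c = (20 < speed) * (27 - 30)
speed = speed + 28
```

Transformed code:
speed = 12 // 12 // 12[31] // (c + c)
c = 24 // 24 // 24[31]
speed = 38 // 38 // 38[31] // (speed // speed // speed[31])
c = tmp // c * (6 // 6 // 6[31])
c = c + 25
tmp = tmp % tmp
speed = speed - c * speed
c = (20 < speed) * (27 - 30)
speed = speed + 28

7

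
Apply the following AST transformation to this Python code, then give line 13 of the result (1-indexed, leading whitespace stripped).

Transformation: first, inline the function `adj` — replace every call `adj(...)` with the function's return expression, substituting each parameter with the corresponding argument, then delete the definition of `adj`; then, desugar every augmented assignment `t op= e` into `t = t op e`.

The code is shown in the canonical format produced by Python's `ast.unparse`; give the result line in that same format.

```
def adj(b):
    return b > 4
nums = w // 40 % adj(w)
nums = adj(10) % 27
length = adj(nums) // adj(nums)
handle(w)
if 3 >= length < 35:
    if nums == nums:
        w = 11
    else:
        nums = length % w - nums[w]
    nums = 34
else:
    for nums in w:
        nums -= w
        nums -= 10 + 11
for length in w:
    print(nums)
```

nums = nums - w

Transformed code:
nums = w // 40 % (w > 4)
nums = (10 > 4) % 27
length = (nums > 4) // (nums > 4)
handle(w)
if 3 >= length < 35:
    if nums == nums:
        w = 11
    else:
        nums = length % w - nums[w]
    nums = 34
else:
    for nums in w:
        nums = nums - w
        nums = nums - (10 + 11)
for length in w:
    print(nums)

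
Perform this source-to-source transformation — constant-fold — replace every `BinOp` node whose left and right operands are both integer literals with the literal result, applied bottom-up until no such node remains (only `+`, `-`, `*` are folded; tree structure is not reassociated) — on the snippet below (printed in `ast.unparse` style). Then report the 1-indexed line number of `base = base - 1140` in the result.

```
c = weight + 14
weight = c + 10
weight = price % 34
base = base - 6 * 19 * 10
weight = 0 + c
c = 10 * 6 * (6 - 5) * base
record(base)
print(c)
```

4

Transformed code:
c = weight + 14
weight = c + 10
weight = price % 34
base = base - 1140
weight = 0 + c
c = 60 * base
record(base)
print(c)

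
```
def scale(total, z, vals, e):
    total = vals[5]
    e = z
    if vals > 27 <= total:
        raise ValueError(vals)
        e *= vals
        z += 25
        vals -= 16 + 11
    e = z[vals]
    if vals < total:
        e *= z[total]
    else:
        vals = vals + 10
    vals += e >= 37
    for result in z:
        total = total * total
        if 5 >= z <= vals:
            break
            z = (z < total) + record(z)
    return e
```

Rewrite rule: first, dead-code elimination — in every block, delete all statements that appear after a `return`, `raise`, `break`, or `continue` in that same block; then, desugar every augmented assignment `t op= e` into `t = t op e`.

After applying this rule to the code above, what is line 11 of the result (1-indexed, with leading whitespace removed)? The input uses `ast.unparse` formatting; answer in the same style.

Transformed code:
def scale(total, z, vals, e):
    total = vals[5]
    e = z
    if vals > 27 <= total:
        raise ValueError(vals)
    e = z[vals]
    if vals < total:
        e = e * z[total]
    else:
        vals = vals + 10
    vals = vals + (e >= 37)
    for result in z:
        total = total * total
        if 5 >= z <= vals:
            break
    return e

vals = vals + (e >= 37)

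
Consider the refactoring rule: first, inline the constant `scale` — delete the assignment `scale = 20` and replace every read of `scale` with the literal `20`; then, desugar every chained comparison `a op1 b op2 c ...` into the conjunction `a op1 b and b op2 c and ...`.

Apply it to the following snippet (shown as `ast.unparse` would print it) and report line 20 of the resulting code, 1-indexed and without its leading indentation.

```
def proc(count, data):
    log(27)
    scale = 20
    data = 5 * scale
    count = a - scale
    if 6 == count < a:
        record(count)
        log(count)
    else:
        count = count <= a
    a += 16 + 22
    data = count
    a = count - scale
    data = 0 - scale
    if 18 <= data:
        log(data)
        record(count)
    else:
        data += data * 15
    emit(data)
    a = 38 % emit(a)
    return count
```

a = 38 % emit(a)

Transformed code:
def proc(count, data):
    log(27)
    data = 5 * 20
    count = a - 20
    if 6 == count and count < a:
        record(count)
        log(count)
    else:
        count = count <= a
    a += 16 + 22
    data = count
    a = count - 20
    data = 0 - 20
    if 18 <= data:
        log(data)
        record(count)
    else:
        data += data * 15
    emit(data)
    a = 38 % emit(a)
    return count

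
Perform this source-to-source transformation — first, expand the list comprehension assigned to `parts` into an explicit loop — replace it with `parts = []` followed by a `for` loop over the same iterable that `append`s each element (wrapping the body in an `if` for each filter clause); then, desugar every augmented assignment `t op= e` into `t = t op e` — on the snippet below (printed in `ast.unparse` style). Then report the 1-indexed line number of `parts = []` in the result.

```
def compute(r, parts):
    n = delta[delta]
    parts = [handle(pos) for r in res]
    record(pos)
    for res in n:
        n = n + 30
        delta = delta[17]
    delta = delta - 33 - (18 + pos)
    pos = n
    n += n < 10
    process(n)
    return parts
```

Transformed code:
def compute(r, parts):
    n = delta[delta]
    parts = []
    for r in res:
        parts.append(handle(pos))
    record(pos)
    for res in n:
        n = n + 30
        delta = delta[17]
    delta = delta - 33 - (18 + pos)
    pos = n
    n = n + (n < 10)
    process(n)
    return parts

3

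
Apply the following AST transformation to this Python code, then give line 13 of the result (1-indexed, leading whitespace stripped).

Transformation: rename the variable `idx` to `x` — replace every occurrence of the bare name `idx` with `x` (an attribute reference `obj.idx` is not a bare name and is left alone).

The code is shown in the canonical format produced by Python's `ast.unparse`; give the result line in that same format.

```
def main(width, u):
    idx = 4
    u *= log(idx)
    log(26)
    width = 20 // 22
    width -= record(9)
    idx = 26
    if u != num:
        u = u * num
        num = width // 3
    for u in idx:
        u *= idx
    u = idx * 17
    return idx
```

Transformed code:
def main(width, u):
    x = 4
    u *= log(x)
    log(26)
    width = 20 // 22
    width -= record(9)
    x = 26
    if u != num:
        u = u * num
        num = width // 3
    for u in x:
        u *= x
    u = x * 17
    return x

u = x * 17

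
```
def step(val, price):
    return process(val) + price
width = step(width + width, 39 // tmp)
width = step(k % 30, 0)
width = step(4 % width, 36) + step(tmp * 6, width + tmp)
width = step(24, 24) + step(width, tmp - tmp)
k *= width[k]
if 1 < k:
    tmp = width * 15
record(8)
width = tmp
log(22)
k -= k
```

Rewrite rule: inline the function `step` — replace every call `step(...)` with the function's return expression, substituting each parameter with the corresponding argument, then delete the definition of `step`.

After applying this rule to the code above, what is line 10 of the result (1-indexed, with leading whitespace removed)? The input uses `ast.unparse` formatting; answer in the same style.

log(22)

Transformed code:
width = process(width + width) + 39 // tmp
width = process(k % 30) + 0
width = process(4 % width) + 36 + (process(tmp * 6) + (width + tmp))
width = process(24) + 24 + (process(width) + (tmp - tmp))
k *= width[k]
if 1 < k:
    tmp = width * 15
record(8)
width = tmp
log(22)
k -= k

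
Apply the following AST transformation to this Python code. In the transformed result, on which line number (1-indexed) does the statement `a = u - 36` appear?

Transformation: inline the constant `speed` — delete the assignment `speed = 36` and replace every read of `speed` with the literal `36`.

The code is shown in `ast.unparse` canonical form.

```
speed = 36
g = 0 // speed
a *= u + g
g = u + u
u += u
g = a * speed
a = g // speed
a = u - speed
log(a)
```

Transformed code:
g = 0 // 36
a *= u + g
g = u + u
u += u
g = a * 36
a = g // 36
a = u - 36
log(a)

7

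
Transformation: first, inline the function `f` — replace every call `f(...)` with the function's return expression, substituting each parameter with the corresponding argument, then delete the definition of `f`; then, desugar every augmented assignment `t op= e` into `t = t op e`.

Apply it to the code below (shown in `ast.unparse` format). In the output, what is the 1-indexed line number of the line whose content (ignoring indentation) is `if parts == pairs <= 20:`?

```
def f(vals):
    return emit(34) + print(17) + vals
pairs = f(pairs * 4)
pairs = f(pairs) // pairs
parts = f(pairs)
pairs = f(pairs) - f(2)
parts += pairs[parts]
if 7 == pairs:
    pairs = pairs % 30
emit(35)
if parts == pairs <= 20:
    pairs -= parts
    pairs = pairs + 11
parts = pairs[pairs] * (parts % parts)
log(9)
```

9

Transformed code:
pairs = emit(34) + print(17) + pairs * 4
pairs = (emit(34) + print(17) + pairs) // pairs
parts = emit(34) + print(17) + pairs
pairs = emit(34) + print(17) + pairs - (emit(34) + print(17) + 2)
parts = parts + pairs[parts]
if 7 == pairs:
    pairs = pairs % 30
emit(35)
if parts == pairs <= 20:
    pairs = pairs - parts
    pairs = pairs + 11
parts = pairs[pairs] * (parts % parts)
log(9)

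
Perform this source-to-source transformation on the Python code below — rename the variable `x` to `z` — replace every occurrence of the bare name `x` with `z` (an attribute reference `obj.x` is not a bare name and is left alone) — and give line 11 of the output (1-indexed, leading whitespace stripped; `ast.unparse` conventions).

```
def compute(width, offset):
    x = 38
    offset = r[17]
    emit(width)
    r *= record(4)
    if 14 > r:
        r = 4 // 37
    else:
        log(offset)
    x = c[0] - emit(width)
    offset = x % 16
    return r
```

offset = z % 16

Transformed code:
def compute(width, offset):
    z = 38
    offset = r[17]
    emit(width)
    r *= record(4)
    if 14 > r:
        r = 4 // 37
    else:
        log(offset)
    z = c[0] - emit(width)
    offset = z % 16
    return r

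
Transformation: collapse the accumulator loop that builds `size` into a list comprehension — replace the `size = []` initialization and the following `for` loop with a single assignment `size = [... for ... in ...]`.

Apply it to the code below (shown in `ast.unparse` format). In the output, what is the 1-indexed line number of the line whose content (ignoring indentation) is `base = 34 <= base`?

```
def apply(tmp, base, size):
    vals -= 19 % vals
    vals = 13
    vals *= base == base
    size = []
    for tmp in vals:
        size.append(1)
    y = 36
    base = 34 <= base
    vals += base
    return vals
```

7

Transformed code:
def apply(tmp, base, size):
    vals -= 19 % vals
    vals = 13
    vals *= base == base
    size = [1 for tmp in vals]
    y = 36
    base = 34 <= base
    vals += base
    return vals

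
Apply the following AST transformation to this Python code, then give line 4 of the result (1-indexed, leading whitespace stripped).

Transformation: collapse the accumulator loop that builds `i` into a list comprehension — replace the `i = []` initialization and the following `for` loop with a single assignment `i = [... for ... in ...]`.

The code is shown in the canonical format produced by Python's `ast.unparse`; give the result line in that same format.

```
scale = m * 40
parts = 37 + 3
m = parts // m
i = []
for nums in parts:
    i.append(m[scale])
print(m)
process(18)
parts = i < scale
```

Transformed code:
scale = m * 40
parts = 37 + 3
m = parts // m
i = [m[scale] for nums in parts]
print(m)
process(18)
parts = i < scale

i = [m[scale] for nums in parts]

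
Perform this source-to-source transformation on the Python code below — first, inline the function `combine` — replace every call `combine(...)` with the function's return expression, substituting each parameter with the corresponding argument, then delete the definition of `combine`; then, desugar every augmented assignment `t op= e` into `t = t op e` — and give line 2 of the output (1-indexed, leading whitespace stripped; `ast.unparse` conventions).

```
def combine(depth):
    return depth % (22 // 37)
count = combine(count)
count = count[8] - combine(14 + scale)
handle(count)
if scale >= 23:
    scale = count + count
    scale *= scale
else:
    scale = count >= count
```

count = count[8] - (14 + scale) % (22 // 37)

Transformed code:
count = count % (22 // 37)
count = count[8] - (14 + scale) % (22 // 37)
handle(count)
if scale >= 23:
    scale = count + count
    scale = scale * scale
else:
    scale = count >= count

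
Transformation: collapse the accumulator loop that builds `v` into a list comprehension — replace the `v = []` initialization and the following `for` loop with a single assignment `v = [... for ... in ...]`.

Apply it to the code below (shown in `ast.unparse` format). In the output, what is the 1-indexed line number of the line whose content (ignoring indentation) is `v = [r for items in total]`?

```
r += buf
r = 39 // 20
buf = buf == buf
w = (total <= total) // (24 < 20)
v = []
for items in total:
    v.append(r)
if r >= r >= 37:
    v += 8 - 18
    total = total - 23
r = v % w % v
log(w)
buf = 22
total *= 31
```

Transformed code:
r += buf
r = 39 // 20
buf = buf == buf
w = (total <= total) // (24 < 20)
v = [r for items in total]
if r >= r >= 37:
    v += 8 - 18
    total = total - 23
r = v % w % v
log(w)
buf = 22
total *= 31

5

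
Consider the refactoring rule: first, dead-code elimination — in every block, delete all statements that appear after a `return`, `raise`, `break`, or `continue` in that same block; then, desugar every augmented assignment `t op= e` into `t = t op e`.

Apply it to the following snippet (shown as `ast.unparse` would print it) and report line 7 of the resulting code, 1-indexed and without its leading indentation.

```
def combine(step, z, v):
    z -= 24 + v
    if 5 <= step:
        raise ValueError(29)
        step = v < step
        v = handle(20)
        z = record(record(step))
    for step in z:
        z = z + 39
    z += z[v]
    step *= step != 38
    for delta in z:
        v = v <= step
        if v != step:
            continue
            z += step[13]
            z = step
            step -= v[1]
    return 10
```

Transformed code:
def combine(step, z, v):
    z = z - (24 + v)
    if 5 <= step:
        raise ValueError(29)
    for step in z:
        z = z + 39
    z = z + z[v]
    step = step * (step != 38)
    for delta in z:
        v = v <= step
        if v != step:
            continue
    return 10

z = z + z[v]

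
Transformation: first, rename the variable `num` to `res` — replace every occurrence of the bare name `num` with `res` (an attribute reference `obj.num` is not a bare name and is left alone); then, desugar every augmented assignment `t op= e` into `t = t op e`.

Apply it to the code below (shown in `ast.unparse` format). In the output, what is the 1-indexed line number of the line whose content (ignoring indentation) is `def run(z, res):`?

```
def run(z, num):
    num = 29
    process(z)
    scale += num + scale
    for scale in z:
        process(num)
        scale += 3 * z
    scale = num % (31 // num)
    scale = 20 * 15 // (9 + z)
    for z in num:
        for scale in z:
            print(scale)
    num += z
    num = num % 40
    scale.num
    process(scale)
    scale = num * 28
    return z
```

Transformed code:
def run(z, res):
    res = 29
    process(z)
    scale = scale + (res + scale)
    for scale in z:
        process(res)
        scale = scale + 3 * z
    scale = res % (31 // res)
    scale = 20 * 15 // (9 + z)
    for z in res:
        for scale in z:
            print(scale)
    res = res + z
    res = res % 40
    scale.num
    process(scale)
    scale = res * 28
    return z

1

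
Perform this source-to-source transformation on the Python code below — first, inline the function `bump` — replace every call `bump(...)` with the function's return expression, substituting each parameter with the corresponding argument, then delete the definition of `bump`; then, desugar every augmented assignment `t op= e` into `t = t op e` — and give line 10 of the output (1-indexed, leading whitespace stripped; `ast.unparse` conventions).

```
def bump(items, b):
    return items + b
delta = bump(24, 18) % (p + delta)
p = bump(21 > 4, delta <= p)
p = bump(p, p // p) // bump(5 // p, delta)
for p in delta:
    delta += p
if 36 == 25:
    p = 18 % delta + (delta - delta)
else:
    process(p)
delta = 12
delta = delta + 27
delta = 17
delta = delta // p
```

Transformed code:
delta = (24 + 18) % (p + delta)
p = (21 > 4) + (delta <= p)
p = (p + p // p) // (5 // p + delta)
for p in delta:
    delta = delta + p
if 36 == 25:
    p = 18 % delta + (delta - delta)
else:
    process(p)
delta = 12
delta = delta + 27
delta = 17
delta = delta // p

delta = 12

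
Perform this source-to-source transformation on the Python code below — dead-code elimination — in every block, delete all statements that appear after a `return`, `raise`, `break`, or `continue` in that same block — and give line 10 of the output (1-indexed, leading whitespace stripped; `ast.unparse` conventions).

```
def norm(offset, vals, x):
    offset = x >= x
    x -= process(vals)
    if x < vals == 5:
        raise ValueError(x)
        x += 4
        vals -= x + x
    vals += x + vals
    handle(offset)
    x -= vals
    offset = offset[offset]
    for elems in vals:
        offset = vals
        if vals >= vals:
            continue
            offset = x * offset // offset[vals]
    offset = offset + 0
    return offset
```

Transformed code:
def norm(offset, vals, x):
    offset = x >= x
    x -= process(vals)
    if x < vals == 5:
        raise ValueError(x)
    vals += x + vals
    handle(offset)
    x -= vals
    offset = offset[offset]
    for elems in vals:
        offset = vals
        if vals >= vals:
            continue
    offset = offset + 0
    return offset

for elems in vals:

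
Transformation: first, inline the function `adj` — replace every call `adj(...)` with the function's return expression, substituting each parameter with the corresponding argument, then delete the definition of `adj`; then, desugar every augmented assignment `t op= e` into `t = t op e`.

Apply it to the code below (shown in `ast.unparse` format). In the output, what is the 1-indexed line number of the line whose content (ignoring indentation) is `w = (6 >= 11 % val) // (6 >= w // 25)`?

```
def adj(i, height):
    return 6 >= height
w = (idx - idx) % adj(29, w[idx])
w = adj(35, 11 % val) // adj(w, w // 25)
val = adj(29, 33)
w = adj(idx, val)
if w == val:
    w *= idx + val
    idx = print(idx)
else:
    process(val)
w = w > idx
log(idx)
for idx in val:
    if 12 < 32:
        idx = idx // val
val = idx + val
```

2

Transformed code:
w = (idx - idx) % (6 >= w[idx])
w = (6 >= 11 % val) // (6 >= w // 25)
val = 6 >= 33
w = 6 >= val
if w == val:
    w = w * (idx + val)
    idx = print(idx)
else:
    process(val)
w = w > idx
log(idx)
for idx in val:
    if 12 < 32:
        idx = idx // val
val = idx + val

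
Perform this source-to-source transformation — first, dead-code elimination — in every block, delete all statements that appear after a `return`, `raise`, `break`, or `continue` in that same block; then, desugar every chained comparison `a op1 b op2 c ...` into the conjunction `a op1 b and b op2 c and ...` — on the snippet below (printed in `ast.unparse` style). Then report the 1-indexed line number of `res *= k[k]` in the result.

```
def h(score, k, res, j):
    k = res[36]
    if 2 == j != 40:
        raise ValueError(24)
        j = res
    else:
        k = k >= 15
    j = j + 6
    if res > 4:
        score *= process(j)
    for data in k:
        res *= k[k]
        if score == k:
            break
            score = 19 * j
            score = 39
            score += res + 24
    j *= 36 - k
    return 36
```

11

Transformed code:
def h(score, k, res, j):
    k = res[36]
    if 2 == j and j != 40:
        raise ValueError(24)
    else:
        k = k >= 15
    j = j + 6
    if res > 4:
        score *= process(j)
    for data in k:
        res *= k[k]
        if score == k:
            break
    j *= 36 - k
    return 36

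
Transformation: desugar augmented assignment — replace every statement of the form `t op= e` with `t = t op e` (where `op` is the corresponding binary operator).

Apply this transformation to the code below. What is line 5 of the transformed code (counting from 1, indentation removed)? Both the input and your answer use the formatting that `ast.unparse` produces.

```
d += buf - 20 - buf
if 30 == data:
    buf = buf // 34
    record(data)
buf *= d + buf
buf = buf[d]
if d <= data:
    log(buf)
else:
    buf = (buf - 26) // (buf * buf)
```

Transformed code:
d = d + (buf - 20 - buf)
if 30 == data:
    buf = buf // 34
    record(data)
buf = buf * (d + buf)
buf = buf[d]
if d <= data:
    log(buf)
else:
    buf = (buf - 26) // (buf * buf)

buf = buf * (d + buf)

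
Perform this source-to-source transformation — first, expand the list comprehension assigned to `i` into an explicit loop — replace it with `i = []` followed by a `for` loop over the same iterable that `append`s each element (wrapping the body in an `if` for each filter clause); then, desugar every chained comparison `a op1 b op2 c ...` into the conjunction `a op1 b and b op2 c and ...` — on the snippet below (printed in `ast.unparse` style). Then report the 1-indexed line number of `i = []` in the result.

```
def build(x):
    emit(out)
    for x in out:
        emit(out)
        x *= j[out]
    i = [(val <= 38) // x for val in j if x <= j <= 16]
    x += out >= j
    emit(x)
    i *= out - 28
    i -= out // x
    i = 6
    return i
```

Transformed code:
def build(x):
    emit(out)
    for x in out:
        emit(out)
        x *= j[out]
    i = []
    for val in j:
        if x <= j and j <= 16:
            i.append((val <= 38) // x)
    x += out >= j
    emit(x)
    i *= out - 28
    i -= out // x
    i = 6
    return i

6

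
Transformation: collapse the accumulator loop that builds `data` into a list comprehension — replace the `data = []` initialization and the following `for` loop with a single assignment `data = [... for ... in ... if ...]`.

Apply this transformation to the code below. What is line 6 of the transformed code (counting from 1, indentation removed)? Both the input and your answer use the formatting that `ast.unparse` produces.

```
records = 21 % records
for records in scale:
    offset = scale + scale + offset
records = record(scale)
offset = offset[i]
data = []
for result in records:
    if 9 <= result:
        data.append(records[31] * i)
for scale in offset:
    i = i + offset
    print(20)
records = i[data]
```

Transformed code:
records = 21 % records
for records in scale:
    offset = scale + scale + offset
records = record(scale)
offset = offset[i]
data = [records[31] * i for result in records if 9 <= result]
for scale in offset:
    i = i + offset
    print(20)
records = i[data]

data = [records[31] * i for result in records if 9 <= result]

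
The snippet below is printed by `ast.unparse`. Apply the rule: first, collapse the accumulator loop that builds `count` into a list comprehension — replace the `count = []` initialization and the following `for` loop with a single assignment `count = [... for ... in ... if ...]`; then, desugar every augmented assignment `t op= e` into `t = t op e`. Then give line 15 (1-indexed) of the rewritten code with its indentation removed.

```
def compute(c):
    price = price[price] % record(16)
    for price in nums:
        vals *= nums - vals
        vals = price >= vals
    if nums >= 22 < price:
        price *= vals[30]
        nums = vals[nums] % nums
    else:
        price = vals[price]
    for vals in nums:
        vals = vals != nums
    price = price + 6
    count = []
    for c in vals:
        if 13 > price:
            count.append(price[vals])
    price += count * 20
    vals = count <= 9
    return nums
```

price = price + count * 20

Transformed code:
def compute(c):
    price = price[price] % record(16)
    for price in nums:
        vals = vals * (nums - vals)
        vals = price >= vals
    if nums >= 22 < price:
        price = price * vals[30]
        nums = vals[nums] % nums
    else:
        price = vals[price]
    for vals in nums:
        vals = vals != nums
    price = price + 6
    count = [price[vals] for c in vals if 13 > price]
    price = price + count * 20
    vals = count <= 9
    return nums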